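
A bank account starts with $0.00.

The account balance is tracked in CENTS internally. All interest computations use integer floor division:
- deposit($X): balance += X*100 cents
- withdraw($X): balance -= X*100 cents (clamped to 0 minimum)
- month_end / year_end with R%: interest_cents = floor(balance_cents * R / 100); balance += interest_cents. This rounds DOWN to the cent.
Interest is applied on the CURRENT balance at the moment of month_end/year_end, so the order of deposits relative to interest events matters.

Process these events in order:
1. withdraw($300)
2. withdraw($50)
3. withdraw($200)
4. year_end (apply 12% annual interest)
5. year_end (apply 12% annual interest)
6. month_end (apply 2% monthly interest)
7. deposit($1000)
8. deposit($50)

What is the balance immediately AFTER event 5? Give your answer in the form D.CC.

After 1 (withdraw($300)): balance=$0.00 total_interest=$0.00
After 2 (withdraw($50)): balance=$0.00 total_interest=$0.00
After 3 (withdraw($200)): balance=$0.00 total_interest=$0.00
After 4 (year_end (apply 12% annual interest)): balance=$0.00 total_interest=$0.00
After 5 (year_end (apply 12% annual interest)): balance=$0.00 total_interest=$0.00

Answer: 0.00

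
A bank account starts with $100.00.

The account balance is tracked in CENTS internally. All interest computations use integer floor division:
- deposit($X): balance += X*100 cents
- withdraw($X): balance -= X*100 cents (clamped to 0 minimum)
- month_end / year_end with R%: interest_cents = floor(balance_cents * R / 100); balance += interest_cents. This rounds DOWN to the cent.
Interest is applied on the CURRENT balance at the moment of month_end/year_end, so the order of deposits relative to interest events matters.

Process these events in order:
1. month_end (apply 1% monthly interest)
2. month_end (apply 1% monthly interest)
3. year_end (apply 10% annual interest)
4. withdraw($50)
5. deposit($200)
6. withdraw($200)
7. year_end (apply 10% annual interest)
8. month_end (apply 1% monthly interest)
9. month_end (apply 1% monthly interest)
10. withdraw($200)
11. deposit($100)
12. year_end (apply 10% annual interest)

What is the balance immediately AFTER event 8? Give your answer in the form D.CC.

Answer: 69.11

Derivation:
After 1 (month_end (apply 1% monthly interest)): balance=$101.00 total_interest=$1.00
After 2 (month_end (apply 1% monthly interest)): balance=$102.01 total_interest=$2.01
After 3 (year_end (apply 10% annual interest)): balance=$112.21 total_interest=$12.21
After 4 (withdraw($50)): balance=$62.21 total_interest=$12.21
After 5 (deposit($200)): balance=$262.21 total_interest=$12.21
After 6 (withdraw($200)): balance=$62.21 total_interest=$12.21
After 7 (year_end (apply 10% annual interest)): balance=$68.43 total_interest=$18.43
After 8 (month_end (apply 1% monthly interest)): balance=$69.11 total_interest=$19.11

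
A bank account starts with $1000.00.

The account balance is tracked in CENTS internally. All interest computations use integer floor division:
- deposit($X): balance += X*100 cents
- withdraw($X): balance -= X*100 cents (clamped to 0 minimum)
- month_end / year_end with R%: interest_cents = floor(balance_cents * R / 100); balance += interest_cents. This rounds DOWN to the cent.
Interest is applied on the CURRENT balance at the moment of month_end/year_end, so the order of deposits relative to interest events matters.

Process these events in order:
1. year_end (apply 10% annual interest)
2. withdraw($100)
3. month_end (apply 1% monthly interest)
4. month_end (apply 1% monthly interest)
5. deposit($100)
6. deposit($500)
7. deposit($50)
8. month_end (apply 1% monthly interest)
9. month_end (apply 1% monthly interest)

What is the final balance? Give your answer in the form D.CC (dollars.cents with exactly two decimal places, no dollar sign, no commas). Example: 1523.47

After 1 (year_end (apply 10% annual interest)): balance=$1100.00 total_interest=$100.00
After 2 (withdraw($100)): balance=$1000.00 total_interest=$100.00
After 3 (month_end (apply 1% monthly interest)): balance=$1010.00 total_interest=$110.00
After 4 (month_end (apply 1% monthly interest)): balance=$1020.10 total_interest=$120.10
After 5 (deposit($100)): balance=$1120.10 total_interest=$120.10
After 6 (deposit($500)): balance=$1620.10 total_interest=$120.10
After 7 (deposit($50)): balance=$1670.10 total_interest=$120.10
After 8 (month_end (apply 1% monthly interest)): balance=$1686.80 total_interest=$136.80
After 9 (month_end (apply 1% monthly interest)): balance=$1703.66 total_interest=$153.66

Answer: 1703.66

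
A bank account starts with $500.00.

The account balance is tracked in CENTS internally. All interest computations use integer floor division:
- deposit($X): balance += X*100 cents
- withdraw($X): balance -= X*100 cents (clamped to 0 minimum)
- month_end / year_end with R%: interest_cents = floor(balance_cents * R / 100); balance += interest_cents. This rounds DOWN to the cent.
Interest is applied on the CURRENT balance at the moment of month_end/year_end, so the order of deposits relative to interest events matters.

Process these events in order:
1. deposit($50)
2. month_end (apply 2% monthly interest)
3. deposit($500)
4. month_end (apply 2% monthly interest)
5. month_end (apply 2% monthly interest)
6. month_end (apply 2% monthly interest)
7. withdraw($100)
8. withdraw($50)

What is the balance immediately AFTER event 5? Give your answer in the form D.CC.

After 1 (deposit($50)): balance=$550.00 total_interest=$0.00
After 2 (month_end (apply 2% monthly interest)): balance=$561.00 total_interest=$11.00
After 3 (deposit($500)): balance=$1061.00 total_interest=$11.00
After 4 (month_end (apply 2% monthly interest)): balance=$1082.22 total_interest=$32.22
After 5 (month_end (apply 2% monthly interest)): balance=$1103.86 total_interest=$53.86

Answer: 1103.86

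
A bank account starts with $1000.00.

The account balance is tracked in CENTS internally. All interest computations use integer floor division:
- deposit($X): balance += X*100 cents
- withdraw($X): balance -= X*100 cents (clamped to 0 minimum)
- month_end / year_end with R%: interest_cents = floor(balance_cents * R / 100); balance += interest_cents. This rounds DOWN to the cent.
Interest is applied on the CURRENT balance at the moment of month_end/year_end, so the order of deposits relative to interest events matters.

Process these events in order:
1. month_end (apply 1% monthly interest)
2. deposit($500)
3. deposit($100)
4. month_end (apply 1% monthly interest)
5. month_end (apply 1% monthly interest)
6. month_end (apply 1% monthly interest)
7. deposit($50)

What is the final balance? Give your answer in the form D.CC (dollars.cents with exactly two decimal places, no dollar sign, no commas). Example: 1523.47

Answer: 1708.78

Derivation:
After 1 (month_end (apply 1% monthly interest)): balance=$1010.00 total_interest=$10.00
After 2 (deposit($500)): balance=$1510.00 total_interest=$10.00
After 3 (deposit($100)): balance=$1610.00 total_interest=$10.00
After 4 (month_end (apply 1% monthly interest)): balance=$1626.10 total_interest=$26.10
After 5 (month_end (apply 1% monthly interest)): balance=$1642.36 total_interest=$42.36
After 6 (month_end (apply 1% monthly interest)): balance=$1658.78 total_interest=$58.78
After 7 (deposit($50)): balance=$1708.78 total_interest=$58.78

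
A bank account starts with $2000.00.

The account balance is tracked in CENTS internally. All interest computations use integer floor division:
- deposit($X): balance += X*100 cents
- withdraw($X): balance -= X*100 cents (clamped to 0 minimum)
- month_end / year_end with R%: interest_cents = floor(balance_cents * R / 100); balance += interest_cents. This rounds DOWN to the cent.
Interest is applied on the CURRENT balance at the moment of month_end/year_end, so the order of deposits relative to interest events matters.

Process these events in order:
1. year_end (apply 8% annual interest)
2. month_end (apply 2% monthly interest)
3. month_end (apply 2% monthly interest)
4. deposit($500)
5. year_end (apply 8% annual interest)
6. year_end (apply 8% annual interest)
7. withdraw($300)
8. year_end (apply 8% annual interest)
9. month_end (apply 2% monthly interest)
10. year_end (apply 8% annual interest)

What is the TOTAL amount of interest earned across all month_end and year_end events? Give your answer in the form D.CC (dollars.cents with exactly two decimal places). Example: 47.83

Answer: 1255.43

Derivation:
After 1 (year_end (apply 8% annual interest)): balance=$2160.00 total_interest=$160.00
After 2 (month_end (apply 2% monthly interest)): balance=$2203.20 total_interest=$203.20
After 3 (month_end (apply 2% monthly interest)): balance=$2247.26 total_interest=$247.26
After 4 (deposit($500)): balance=$2747.26 total_interest=$247.26
After 5 (year_end (apply 8% annual interest)): balance=$2967.04 total_interest=$467.04
After 6 (year_end (apply 8% annual interest)): balance=$3204.40 total_interest=$704.40
After 7 (withdraw($300)): balance=$2904.40 total_interest=$704.40
After 8 (year_end (apply 8% annual interest)): balance=$3136.75 total_interest=$936.75
After 9 (month_end (apply 2% monthly interest)): balance=$3199.48 total_interest=$999.48
After 10 (year_end (apply 8% annual interest)): balance=$3455.43 total_interest=$1255.43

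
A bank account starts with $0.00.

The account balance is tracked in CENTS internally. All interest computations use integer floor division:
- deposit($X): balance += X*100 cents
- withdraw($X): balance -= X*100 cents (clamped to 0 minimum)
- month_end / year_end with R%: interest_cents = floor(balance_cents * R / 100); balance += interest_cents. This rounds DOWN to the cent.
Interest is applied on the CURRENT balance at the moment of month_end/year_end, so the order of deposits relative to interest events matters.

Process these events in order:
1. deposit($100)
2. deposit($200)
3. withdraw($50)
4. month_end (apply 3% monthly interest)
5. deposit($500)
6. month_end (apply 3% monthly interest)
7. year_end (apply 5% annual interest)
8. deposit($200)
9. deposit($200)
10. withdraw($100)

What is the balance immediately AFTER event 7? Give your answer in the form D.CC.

After 1 (deposit($100)): balance=$100.00 total_interest=$0.00
After 2 (deposit($200)): balance=$300.00 total_interest=$0.00
After 3 (withdraw($50)): balance=$250.00 total_interest=$0.00
After 4 (month_end (apply 3% monthly interest)): balance=$257.50 total_interest=$7.50
After 5 (deposit($500)): balance=$757.50 total_interest=$7.50
After 6 (month_end (apply 3% monthly interest)): balance=$780.22 total_interest=$30.22
After 7 (year_end (apply 5% annual interest)): balance=$819.23 total_interest=$69.23

Answer: 819.23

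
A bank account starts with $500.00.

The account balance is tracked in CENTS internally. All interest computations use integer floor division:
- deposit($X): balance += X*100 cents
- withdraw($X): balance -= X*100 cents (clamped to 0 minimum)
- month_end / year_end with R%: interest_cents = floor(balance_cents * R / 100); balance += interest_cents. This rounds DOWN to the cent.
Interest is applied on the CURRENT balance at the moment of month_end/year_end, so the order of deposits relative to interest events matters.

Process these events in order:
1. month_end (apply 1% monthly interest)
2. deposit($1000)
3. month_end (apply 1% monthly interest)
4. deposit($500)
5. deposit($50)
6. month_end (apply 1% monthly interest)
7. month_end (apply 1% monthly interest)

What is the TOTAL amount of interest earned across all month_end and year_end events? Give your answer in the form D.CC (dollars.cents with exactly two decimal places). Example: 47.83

After 1 (month_end (apply 1% monthly interest)): balance=$505.00 total_interest=$5.00
After 2 (deposit($1000)): balance=$1505.00 total_interest=$5.00
After 3 (month_end (apply 1% monthly interest)): balance=$1520.05 total_interest=$20.05
After 4 (deposit($500)): balance=$2020.05 total_interest=$20.05
After 5 (deposit($50)): balance=$2070.05 total_interest=$20.05
After 6 (month_end (apply 1% monthly interest)): balance=$2090.75 total_interest=$40.75
After 7 (month_end (apply 1% monthly interest)): balance=$2111.65 total_interest=$61.65

Answer: 61.65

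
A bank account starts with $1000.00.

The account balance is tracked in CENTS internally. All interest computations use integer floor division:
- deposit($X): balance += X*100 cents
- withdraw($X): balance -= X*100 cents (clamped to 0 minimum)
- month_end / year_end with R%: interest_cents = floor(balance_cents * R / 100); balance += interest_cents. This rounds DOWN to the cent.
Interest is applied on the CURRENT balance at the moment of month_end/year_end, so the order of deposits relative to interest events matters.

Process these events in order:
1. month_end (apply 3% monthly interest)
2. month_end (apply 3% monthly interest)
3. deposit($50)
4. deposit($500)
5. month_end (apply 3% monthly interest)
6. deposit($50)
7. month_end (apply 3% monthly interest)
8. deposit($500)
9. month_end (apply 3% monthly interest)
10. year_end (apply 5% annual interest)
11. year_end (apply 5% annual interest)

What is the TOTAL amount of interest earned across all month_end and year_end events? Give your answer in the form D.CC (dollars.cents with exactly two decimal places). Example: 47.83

After 1 (month_end (apply 3% monthly interest)): balance=$1030.00 total_interest=$30.00
After 2 (month_end (apply 3% monthly interest)): balance=$1060.90 total_interest=$60.90
After 3 (deposit($50)): balance=$1110.90 total_interest=$60.90
After 4 (deposit($500)): balance=$1610.90 total_interest=$60.90
After 5 (month_end (apply 3% monthly interest)): balance=$1659.22 total_interest=$109.22
After 6 (deposit($50)): balance=$1709.22 total_interest=$109.22
After 7 (month_end (apply 3% monthly interest)): balance=$1760.49 total_interest=$160.49
After 8 (deposit($500)): balance=$2260.49 total_interest=$160.49
After 9 (month_end (apply 3% monthly interest)): balance=$2328.30 total_interest=$228.30
After 10 (year_end (apply 5% annual interest)): balance=$2444.71 total_interest=$344.71
After 11 (year_end (apply 5% annual interest)): balance=$2566.94 total_interest=$466.94

Answer: 466.94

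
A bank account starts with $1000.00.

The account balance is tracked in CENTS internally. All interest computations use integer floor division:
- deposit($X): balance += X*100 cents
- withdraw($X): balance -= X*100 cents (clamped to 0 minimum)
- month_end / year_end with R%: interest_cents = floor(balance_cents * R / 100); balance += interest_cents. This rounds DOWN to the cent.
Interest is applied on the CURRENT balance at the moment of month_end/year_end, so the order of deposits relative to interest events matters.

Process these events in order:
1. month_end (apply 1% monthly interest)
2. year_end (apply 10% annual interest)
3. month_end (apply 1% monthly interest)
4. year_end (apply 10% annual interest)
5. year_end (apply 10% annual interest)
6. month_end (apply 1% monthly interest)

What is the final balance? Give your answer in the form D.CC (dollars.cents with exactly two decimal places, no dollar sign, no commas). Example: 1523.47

Answer: 1371.32

Derivation:
After 1 (month_end (apply 1% monthly interest)): balance=$1010.00 total_interest=$10.00
After 2 (year_end (apply 10% annual interest)): balance=$1111.00 total_interest=$111.00
After 3 (month_end (apply 1% monthly interest)): balance=$1122.11 total_interest=$122.11
After 4 (year_end (apply 10% annual interest)): balance=$1234.32 total_interest=$234.32
After 5 (year_end (apply 10% annual interest)): balance=$1357.75 total_interest=$357.75
After 6 (month_end (apply 1% monthly interest)): balance=$1371.32 total_interest=$371.32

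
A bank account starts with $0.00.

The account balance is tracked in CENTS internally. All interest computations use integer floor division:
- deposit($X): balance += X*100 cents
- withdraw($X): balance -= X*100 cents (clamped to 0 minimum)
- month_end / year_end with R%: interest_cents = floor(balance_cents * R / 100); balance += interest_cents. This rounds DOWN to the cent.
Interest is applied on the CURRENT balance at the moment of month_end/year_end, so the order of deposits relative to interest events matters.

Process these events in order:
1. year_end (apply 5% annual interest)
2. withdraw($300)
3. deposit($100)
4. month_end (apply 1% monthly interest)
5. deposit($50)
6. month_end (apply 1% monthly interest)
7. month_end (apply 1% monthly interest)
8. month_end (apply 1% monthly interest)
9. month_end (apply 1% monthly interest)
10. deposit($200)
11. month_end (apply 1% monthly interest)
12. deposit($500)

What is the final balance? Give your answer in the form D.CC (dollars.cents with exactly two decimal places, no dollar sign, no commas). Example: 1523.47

After 1 (year_end (apply 5% annual interest)): balance=$0.00 total_interest=$0.00
After 2 (withdraw($300)): balance=$0.00 total_interest=$0.00
After 3 (deposit($100)): balance=$100.00 total_interest=$0.00
After 4 (month_end (apply 1% monthly interest)): balance=$101.00 total_interest=$1.00
After 5 (deposit($50)): balance=$151.00 total_interest=$1.00
After 6 (month_end (apply 1% monthly interest)): balance=$152.51 total_interest=$2.51
After 7 (month_end (apply 1% monthly interest)): balance=$154.03 total_interest=$4.03
After 8 (month_end (apply 1% monthly interest)): balance=$155.57 total_interest=$5.57
After 9 (month_end (apply 1% monthly interest)): balance=$157.12 total_interest=$7.12
After 10 (deposit($200)): balance=$357.12 total_interest=$7.12
After 11 (month_end (apply 1% monthly interest)): balance=$360.69 total_interest=$10.69
After 12 (deposit($500)): balance=$860.69 total_interest=$10.69

Answer: 860.69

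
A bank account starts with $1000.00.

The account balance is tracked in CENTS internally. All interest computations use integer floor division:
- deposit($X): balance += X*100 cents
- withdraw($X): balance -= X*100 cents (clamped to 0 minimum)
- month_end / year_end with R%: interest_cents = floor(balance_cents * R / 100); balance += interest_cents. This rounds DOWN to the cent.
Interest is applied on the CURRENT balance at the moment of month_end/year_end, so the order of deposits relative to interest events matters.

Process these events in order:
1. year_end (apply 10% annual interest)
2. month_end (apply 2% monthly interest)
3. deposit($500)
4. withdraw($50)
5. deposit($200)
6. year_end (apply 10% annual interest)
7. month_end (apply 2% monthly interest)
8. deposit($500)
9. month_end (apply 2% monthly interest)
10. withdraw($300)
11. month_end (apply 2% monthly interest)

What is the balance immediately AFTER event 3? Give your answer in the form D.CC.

After 1 (year_end (apply 10% annual interest)): balance=$1100.00 total_interest=$100.00
After 2 (month_end (apply 2% monthly interest)): balance=$1122.00 total_interest=$122.00
After 3 (deposit($500)): balance=$1622.00 total_interest=$122.00

Answer: 1622.00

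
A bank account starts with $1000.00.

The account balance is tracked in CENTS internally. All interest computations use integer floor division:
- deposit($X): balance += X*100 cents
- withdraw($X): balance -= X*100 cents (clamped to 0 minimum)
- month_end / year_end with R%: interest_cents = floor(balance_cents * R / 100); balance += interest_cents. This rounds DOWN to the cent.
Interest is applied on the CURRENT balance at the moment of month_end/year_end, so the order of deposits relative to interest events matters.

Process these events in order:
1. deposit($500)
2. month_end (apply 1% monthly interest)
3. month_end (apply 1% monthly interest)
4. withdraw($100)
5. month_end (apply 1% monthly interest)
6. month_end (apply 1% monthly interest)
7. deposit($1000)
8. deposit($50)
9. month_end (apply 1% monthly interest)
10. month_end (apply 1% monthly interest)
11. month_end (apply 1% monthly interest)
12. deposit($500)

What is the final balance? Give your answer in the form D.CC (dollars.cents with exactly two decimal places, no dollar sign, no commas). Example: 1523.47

After 1 (deposit($500)): balance=$1500.00 total_interest=$0.00
After 2 (month_end (apply 1% monthly interest)): balance=$1515.00 total_interest=$15.00
After 3 (month_end (apply 1% monthly interest)): balance=$1530.15 total_interest=$30.15
After 4 (withdraw($100)): balance=$1430.15 total_interest=$30.15
After 5 (month_end (apply 1% monthly interest)): balance=$1444.45 total_interest=$44.45
After 6 (month_end (apply 1% monthly interest)): balance=$1458.89 total_interest=$58.89
After 7 (deposit($1000)): balance=$2458.89 total_interest=$58.89
After 8 (deposit($50)): balance=$2508.89 total_interest=$58.89
After 9 (month_end (apply 1% monthly interest)): balance=$2533.97 total_interest=$83.97
After 10 (month_end (apply 1% monthly interest)): balance=$2559.30 total_interest=$109.30
After 11 (month_end (apply 1% monthly interest)): balance=$2584.89 total_interest=$134.89
After 12 (deposit($500)): balance=$3084.89 total_interest=$134.89

Answer: 3084.89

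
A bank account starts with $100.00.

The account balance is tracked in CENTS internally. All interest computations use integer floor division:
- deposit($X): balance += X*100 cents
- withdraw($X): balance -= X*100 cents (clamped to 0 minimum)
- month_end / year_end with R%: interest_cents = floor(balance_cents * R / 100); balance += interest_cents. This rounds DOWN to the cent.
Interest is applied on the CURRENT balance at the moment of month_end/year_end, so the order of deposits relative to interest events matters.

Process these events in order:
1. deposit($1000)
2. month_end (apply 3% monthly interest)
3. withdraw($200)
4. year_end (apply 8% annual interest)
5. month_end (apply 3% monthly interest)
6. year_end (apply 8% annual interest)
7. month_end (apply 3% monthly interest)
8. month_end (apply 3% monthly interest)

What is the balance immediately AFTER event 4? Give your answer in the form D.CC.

Answer: 1007.64

Derivation:
After 1 (deposit($1000)): balance=$1100.00 total_interest=$0.00
After 2 (month_end (apply 3% monthly interest)): balance=$1133.00 total_interest=$33.00
After 3 (withdraw($200)): balance=$933.00 total_interest=$33.00
After 4 (year_end (apply 8% annual interest)): balance=$1007.64 total_interest=$107.64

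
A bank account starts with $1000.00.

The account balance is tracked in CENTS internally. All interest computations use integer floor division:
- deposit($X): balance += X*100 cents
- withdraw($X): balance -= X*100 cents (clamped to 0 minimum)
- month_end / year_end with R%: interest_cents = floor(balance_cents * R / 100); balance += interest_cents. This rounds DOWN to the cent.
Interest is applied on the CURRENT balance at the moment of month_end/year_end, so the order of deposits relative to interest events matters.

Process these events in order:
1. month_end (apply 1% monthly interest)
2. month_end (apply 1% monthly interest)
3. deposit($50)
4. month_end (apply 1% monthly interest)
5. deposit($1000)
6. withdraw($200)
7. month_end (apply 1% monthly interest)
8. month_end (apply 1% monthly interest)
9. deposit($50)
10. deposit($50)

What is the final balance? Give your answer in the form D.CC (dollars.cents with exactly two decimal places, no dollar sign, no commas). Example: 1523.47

Answer: 2018.59

Derivation:
After 1 (month_end (apply 1% monthly interest)): balance=$1010.00 total_interest=$10.00
After 2 (month_end (apply 1% monthly interest)): balance=$1020.10 total_interest=$20.10
After 3 (deposit($50)): balance=$1070.10 total_interest=$20.10
After 4 (month_end (apply 1% monthly interest)): balance=$1080.80 total_interest=$30.80
After 5 (deposit($1000)): balance=$2080.80 total_interest=$30.80
After 6 (withdraw($200)): balance=$1880.80 total_interest=$30.80
After 7 (month_end (apply 1% monthly interest)): balance=$1899.60 total_interest=$49.60
After 8 (month_end (apply 1% monthly interest)): balance=$1918.59 total_interest=$68.59
After 9 (deposit($50)): balance=$1968.59 total_interest=$68.59
After 10 (deposit($50)): balance=$2018.59 total_interest=$68.59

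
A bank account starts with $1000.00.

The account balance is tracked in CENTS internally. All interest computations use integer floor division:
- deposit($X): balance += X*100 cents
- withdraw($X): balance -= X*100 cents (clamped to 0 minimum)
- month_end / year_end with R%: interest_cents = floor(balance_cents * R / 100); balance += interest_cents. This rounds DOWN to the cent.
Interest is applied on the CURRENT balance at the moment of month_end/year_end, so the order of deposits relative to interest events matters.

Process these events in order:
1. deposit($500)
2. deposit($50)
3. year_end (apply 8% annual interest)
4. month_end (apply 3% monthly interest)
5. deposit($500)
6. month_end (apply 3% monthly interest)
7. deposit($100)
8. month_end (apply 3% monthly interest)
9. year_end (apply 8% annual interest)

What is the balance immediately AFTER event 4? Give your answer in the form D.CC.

Answer: 1724.22

Derivation:
After 1 (deposit($500)): balance=$1500.00 total_interest=$0.00
After 2 (deposit($50)): balance=$1550.00 total_interest=$0.00
After 3 (year_end (apply 8% annual interest)): balance=$1674.00 total_interest=$124.00
After 4 (month_end (apply 3% monthly interest)): balance=$1724.22 total_interest=$174.22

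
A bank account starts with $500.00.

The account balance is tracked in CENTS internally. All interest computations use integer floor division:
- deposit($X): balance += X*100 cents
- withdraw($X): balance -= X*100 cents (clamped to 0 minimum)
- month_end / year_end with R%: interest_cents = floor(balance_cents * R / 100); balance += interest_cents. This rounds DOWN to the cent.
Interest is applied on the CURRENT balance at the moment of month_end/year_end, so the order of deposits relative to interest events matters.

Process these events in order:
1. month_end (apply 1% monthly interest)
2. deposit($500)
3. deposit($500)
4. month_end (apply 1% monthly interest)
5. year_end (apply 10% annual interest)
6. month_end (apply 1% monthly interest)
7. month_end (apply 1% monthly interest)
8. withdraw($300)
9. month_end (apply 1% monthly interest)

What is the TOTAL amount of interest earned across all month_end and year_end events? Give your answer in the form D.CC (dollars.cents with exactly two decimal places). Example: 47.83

Answer: 219.70

Derivation:
After 1 (month_end (apply 1% monthly interest)): balance=$505.00 total_interest=$5.00
After 2 (deposit($500)): balance=$1005.00 total_interest=$5.00
After 3 (deposit($500)): balance=$1505.00 total_interest=$5.00
After 4 (month_end (apply 1% monthly interest)): balance=$1520.05 total_interest=$20.05
After 5 (year_end (apply 10% annual interest)): balance=$1672.05 total_interest=$172.05
After 6 (month_end (apply 1% monthly interest)): balance=$1688.77 total_interest=$188.77
After 7 (month_end (apply 1% monthly interest)): balance=$1705.65 total_interest=$205.65
After 8 (withdraw($300)): balance=$1405.65 total_interest=$205.65
After 9 (month_end (apply 1% monthly interest)): balance=$1419.70 total_interest=$219.70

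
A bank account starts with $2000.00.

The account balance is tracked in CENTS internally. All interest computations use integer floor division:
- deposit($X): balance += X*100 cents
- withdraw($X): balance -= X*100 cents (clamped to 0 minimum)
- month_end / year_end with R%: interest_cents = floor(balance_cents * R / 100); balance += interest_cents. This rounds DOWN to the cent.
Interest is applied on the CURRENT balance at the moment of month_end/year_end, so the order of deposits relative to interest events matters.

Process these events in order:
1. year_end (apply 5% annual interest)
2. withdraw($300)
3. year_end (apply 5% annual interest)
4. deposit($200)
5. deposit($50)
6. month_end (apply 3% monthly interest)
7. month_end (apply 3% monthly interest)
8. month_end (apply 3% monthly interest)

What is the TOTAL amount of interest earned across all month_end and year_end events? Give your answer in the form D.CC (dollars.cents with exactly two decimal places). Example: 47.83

After 1 (year_end (apply 5% annual interest)): balance=$2100.00 total_interest=$100.00
After 2 (withdraw($300)): balance=$1800.00 total_interest=$100.00
After 3 (year_end (apply 5% annual interest)): balance=$1890.00 total_interest=$190.00
After 4 (deposit($200)): balance=$2090.00 total_interest=$190.00
After 5 (deposit($50)): balance=$2140.00 total_interest=$190.00
After 6 (month_end (apply 3% monthly interest)): balance=$2204.20 total_interest=$254.20
After 7 (month_end (apply 3% monthly interest)): balance=$2270.32 total_interest=$320.32
After 8 (month_end (apply 3% monthly interest)): balance=$2338.42 total_interest=$388.42

Answer: 388.42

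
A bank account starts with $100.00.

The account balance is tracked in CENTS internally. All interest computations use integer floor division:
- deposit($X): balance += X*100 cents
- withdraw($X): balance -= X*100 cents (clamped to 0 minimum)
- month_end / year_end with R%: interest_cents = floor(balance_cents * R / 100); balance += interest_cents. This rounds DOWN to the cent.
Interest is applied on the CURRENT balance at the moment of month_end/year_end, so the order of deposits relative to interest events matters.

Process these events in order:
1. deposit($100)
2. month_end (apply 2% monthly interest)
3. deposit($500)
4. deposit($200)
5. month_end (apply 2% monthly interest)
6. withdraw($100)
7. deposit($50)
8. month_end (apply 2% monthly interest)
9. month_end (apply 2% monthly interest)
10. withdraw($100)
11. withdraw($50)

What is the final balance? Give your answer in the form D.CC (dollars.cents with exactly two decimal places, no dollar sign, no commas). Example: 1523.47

After 1 (deposit($100)): balance=$200.00 total_interest=$0.00
After 2 (month_end (apply 2% monthly interest)): balance=$204.00 total_interest=$4.00
After 3 (deposit($500)): balance=$704.00 total_interest=$4.00
After 4 (deposit($200)): balance=$904.00 total_interest=$4.00
After 5 (month_end (apply 2% monthly interest)): balance=$922.08 total_interest=$22.08
After 6 (withdraw($100)): balance=$822.08 total_interest=$22.08
After 7 (deposit($50)): balance=$872.08 total_interest=$22.08
After 8 (month_end (apply 2% monthly interest)): balance=$889.52 total_interest=$39.52
After 9 (month_end (apply 2% monthly interest)): balance=$907.31 total_interest=$57.31
After 10 (withdraw($100)): balance=$807.31 total_interest=$57.31
After 11 (withdraw($50)): balance=$757.31 total_interest=$57.31

Answer: 757.31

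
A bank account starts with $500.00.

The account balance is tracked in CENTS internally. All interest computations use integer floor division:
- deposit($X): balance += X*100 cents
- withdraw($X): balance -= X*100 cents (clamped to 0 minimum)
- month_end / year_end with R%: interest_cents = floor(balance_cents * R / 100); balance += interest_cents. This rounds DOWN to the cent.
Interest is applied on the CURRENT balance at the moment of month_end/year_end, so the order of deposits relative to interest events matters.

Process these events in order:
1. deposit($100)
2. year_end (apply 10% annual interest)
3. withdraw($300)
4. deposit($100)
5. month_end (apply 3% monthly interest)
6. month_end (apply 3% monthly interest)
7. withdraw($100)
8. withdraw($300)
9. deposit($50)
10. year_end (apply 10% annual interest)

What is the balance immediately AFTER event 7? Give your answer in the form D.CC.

After 1 (deposit($100)): balance=$600.00 total_interest=$0.00
After 2 (year_end (apply 10% annual interest)): balance=$660.00 total_interest=$60.00
After 3 (withdraw($300)): balance=$360.00 total_interest=$60.00
After 4 (deposit($100)): balance=$460.00 total_interest=$60.00
After 5 (month_end (apply 3% monthly interest)): balance=$473.80 total_interest=$73.80
After 6 (month_end (apply 3% monthly interest)): balance=$488.01 total_interest=$88.01
After 7 (withdraw($100)): balance=$388.01 total_interest=$88.01

Answer: 388.01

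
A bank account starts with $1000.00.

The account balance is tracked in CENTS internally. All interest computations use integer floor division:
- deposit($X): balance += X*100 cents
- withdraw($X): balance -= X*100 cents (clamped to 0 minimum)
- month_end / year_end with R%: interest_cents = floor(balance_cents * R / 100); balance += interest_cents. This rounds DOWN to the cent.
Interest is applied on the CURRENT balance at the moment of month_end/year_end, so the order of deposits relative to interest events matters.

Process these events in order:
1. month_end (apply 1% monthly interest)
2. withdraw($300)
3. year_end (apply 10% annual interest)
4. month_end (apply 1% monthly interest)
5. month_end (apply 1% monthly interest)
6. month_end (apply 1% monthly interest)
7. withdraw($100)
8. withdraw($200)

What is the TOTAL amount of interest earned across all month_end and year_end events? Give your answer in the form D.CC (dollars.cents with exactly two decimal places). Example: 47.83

After 1 (month_end (apply 1% monthly interest)): balance=$1010.00 total_interest=$10.00
After 2 (withdraw($300)): balance=$710.00 total_interest=$10.00
After 3 (year_end (apply 10% annual interest)): balance=$781.00 total_interest=$81.00
After 4 (month_end (apply 1% monthly interest)): balance=$788.81 total_interest=$88.81
After 5 (month_end (apply 1% monthly interest)): balance=$796.69 total_interest=$96.69
After 6 (month_end (apply 1% monthly interest)): balance=$804.65 total_interest=$104.65
After 7 (withdraw($100)): balance=$704.65 total_interest=$104.65
After 8 (withdraw($200)): balance=$504.65 total_interest=$104.65

Answer: 104.65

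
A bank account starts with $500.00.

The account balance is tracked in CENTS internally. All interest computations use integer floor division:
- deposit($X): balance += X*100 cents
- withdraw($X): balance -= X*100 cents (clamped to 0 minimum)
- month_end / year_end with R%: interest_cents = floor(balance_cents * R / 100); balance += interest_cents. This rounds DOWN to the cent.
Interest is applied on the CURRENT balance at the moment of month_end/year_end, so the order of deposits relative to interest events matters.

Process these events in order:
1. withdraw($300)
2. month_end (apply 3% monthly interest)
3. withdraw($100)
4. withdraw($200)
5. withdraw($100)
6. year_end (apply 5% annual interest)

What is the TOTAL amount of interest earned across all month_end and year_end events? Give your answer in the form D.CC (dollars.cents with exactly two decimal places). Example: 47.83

After 1 (withdraw($300)): balance=$200.00 total_interest=$0.00
After 2 (month_end (apply 3% monthly interest)): balance=$206.00 total_interest=$6.00
After 3 (withdraw($100)): balance=$106.00 total_interest=$6.00
After 4 (withdraw($200)): balance=$0.00 total_interest=$6.00
After 5 (withdraw($100)): balance=$0.00 total_interest=$6.00
After 6 (year_end (apply 5% annual interest)): balance=$0.00 total_interest=$6.00

Answer: 6.00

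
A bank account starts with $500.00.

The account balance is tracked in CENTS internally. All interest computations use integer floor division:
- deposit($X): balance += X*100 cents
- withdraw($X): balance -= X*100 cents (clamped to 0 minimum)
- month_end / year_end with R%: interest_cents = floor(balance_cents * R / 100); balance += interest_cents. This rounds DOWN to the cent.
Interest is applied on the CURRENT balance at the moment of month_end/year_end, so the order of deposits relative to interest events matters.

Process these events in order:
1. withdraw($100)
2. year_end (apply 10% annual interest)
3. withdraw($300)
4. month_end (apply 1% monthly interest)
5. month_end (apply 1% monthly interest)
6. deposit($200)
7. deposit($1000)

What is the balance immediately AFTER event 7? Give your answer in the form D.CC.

After 1 (withdraw($100)): balance=$400.00 total_interest=$0.00
After 2 (year_end (apply 10% annual interest)): balance=$440.00 total_interest=$40.00
After 3 (withdraw($300)): balance=$140.00 total_interest=$40.00
After 4 (month_end (apply 1% monthly interest)): balance=$141.40 total_interest=$41.40
After 5 (month_end (apply 1% monthly interest)): balance=$142.81 total_interest=$42.81
After 6 (deposit($200)): balance=$342.81 total_interest=$42.81
After 7 (deposit($1000)): balance=$1342.81 total_interest=$42.81

Answer: 1342.81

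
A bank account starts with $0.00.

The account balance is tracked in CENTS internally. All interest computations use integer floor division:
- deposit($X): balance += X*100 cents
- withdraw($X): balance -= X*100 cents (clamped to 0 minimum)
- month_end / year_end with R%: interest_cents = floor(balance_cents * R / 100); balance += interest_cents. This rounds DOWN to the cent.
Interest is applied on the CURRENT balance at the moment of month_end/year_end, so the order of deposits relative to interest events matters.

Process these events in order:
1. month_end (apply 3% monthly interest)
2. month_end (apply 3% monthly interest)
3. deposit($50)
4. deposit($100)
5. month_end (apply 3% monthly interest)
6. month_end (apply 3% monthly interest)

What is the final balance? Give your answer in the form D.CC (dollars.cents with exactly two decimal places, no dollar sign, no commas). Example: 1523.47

Answer: 159.13

Derivation:
After 1 (month_end (apply 3% monthly interest)): balance=$0.00 total_interest=$0.00
After 2 (month_end (apply 3% monthly interest)): balance=$0.00 total_interest=$0.00
After 3 (deposit($50)): balance=$50.00 total_interest=$0.00
After 4 (deposit($100)): balance=$150.00 total_interest=$0.00
After 5 (month_end (apply 3% monthly interest)): balance=$154.50 total_interest=$4.50
After 6 (month_end (apply 3% monthly interest)): balance=$159.13 total_interest=$9.13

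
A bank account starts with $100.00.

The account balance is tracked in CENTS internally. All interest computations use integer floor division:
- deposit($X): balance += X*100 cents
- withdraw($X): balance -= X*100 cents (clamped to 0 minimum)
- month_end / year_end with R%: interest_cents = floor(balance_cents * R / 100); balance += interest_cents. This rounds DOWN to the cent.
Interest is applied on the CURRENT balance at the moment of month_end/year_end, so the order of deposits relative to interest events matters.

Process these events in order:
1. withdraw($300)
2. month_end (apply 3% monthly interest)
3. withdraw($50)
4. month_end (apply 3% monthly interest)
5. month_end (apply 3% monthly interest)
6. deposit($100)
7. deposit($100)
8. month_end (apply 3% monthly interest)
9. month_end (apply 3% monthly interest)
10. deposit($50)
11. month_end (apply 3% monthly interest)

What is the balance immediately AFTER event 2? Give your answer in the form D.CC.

After 1 (withdraw($300)): balance=$0.00 total_interest=$0.00
After 2 (month_end (apply 3% monthly interest)): balance=$0.00 total_interest=$0.00

Answer: 0.00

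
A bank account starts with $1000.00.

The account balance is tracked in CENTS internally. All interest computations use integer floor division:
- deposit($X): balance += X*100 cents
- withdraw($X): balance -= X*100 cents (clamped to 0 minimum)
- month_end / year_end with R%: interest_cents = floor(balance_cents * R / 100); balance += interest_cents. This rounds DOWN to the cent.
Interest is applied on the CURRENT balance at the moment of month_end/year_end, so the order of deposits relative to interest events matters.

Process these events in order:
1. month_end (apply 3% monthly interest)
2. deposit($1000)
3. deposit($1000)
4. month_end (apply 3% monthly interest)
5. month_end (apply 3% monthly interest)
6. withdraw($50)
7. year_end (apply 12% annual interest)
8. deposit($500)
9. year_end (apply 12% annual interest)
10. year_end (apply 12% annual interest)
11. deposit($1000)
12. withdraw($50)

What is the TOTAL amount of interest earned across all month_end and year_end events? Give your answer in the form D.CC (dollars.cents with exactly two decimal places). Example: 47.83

Answer: 1623.11

Derivation:
After 1 (month_end (apply 3% monthly interest)): balance=$1030.00 total_interest=$30.00
After 2 (deposit($1000)): balance=$2030.00 total_interest=$30.00
After 3 (deposit($1000)): balance=$3030.00 total_interest=$30.00
After 4 (month_end (apply 3% monthly interest)): balance=$3120.90 total_interest=$120.90
After 5 (month_end (apply 3% monthly interest)): balance=$3214.52 total_interest=$214.52
After 6 (withdraw($50)): balance=$3164.52 total_interest=$214.52
After 7 (year_end (apply 12% annual interest)): balance=$3544.26 total_interest=$594.26
After 8 (deposit($500)): balance=$4044.26 total_interest=$594.26
After 9 (year_end (apply 12% annual interest)): balance=$4529.57 total_interest=$1079.57
After 10 (year_end (apply 12% annual interest)): balance=$5073.11 total_interest=$1623.11
After 11 (deposit($1000)): balance=$6073.11 total_interest=$1623.11
After 12 (withdraw($50)): balance=$6023.11 total_interest=$1623.11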